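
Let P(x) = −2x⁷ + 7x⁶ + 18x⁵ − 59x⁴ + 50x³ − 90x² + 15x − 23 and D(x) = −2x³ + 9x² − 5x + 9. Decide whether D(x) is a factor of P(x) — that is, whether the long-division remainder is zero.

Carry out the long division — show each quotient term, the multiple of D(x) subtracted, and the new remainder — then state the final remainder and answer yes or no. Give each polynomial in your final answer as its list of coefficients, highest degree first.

R = [4], so D(x) is not a factor of P(x). no

Step 1: lead(−2x⁷ + 7x⁶ + 18x⁵ − 59x⁴ + 50x³ − 90x² + 15x − 23) ÷ lead(D) = −2x⁷ ÷ −2x³ = x⁴. Subtract (x⁴)·D = −2x⁷ + 9x⁶ − 5x⁵ + 9x⁴. Remainder: −2x⁶ + 23x⁵ − 68x⁴ + 50x³ − 90x² + 15x − 23.
Step 2: lead(−2x⁶ + 23x⁵ − 68x⁴ + 50x³ − 90x² + 15x − 23) ÷ lead(D) = −2x⁶ ÷ −2x³ = x³. Subtract (x³)·D = −2x⁶ + 9x⁵ − 5x⁴ + 9x³. Remainder: 14x⁵ − 63x⁴ + 41x³ − 90x² + 15x − 23.
Step 3: lead(14x⁵ − 63x⁴ + 41x³ − 90x² + 15x − 23) ÷ lead(D) = 14x⁵ ÷ −2x³ = −7x². Subtract (−7x²)·D = 14x⁵ − 63x⁴ + 35x³ − 63x². Remainder: 6x³ − 27x² + 15x − 23.
Step 4: lead(6x³ − 27x² + 15x − 23) ÷ lead(D) = 6x³ ÷ −2x³ = −3. Subtract (−3)·D = 6x³ − 27x² + 15x − 27. Remainder: 4.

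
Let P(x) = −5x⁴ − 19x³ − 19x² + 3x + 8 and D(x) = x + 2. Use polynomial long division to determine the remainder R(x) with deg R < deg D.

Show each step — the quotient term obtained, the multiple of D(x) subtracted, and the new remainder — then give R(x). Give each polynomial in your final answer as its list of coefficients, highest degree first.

R = [-2]

Step 1: lead(−5x⁴ − 19x³ − 19x² + 3x + 8) ÷ lead(D) = −5x⁴ ÷ x = −5x³. Subtract (−5x³)·D = −5x⁴ − 10x³. Remainder: −9x³ − 19x² + 3x + 8.
Step 2: lead(−9x³ − 19x² + 3x + 8) ÷ lead(D) = −9x³ ÷ x = −9x². Subtract (−9x²)·D = −9x³ − 18x². Remainder: −x² + 3x + 8.
Step 3: lead(−x² + 3x + 8) ÷ lead(D) = −x² ÷ x = −x. Subtract (−x)·D = −x² − 2x. Remainder: 5x + 8.
Step 4: lead(5x + 8) ÷ lead(D) = 5x ÷ x = 5. Subtract (5)·D = 5x + 10. Remainder: −2.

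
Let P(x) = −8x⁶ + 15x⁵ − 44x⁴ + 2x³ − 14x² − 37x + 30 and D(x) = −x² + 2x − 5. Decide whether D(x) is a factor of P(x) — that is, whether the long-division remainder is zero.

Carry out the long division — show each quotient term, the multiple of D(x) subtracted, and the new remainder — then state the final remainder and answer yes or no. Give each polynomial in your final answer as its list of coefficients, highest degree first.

Step 1: lead(−8x⁶ + 15x⁵ − 44x⁴ + 2x³ − 14x² − 37x + 30) ÷ lead(D) = −8x⁶ ÷ −x² = 8x⁴. Subtract (8x⁴)·D = −8x⁶ + 16x⁵ − 40x⁴. Remainder: −x⁵ − 4x⁴ + 2x³ − 14x² − 37x + 30.
Step 2: lead(−x⁵ − 4x⁴ + 2x³ − 14x² − 37x + 30) ÷ lead(D) = −x⁵ ÷ −x² = x³. Subtract (x³)·D = −x⁵ + 2x⁴ − 5x³. Remainder: −6x⁴ + 7x³ − 14x² − 37x + 30.
Step 3: lead(−6x⁴ + 7x³ − 14x² − 37x + 30) ÷ lead(D) = −6x⁴ ÷ −x² = 6x². Subtract (6x²)·D = −6x⁴ + 12x³ − 30x². Remainder: −5x³ + 16x² − 37x + 30.
Step 4: lead(−5x³ + 16x² − 37x + 30) ÷ lead(D) = −5x³ ÷ −x² = 5x. Subtract (5x)·D = −5x³ + 10x² − 25x. Remainder: 6x² − 12x + 30.
Step 5: lead(6x² − 12x + 30) ÷ lead(D) = 6x² ÷ −x² = −6. Subtract (−6)·D = 6x² − 12x + 30. Remainder: 0.

R = [0], so D(x) is a factor of P(x). yes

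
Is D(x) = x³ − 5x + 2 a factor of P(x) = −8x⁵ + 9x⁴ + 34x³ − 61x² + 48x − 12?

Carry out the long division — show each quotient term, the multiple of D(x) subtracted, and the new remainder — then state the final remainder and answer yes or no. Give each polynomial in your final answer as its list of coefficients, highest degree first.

Step 1: lead(−8x⁵ + 9x⁴ + 34x³ − 61x² + 48x − 12) ÷ lead(D) = −8x⁵ ÷ x³ = −8x². Subtract (−8x²)·D = −8x⁵ + 40x³ − 16x². Remainder: 9x⁴ − 6x³ − 45x² + 48x − 12.
Step 2: lead(9x⁴ − 6x³ − 45x² + 48x − 12) ÷ lead(D) = 9x⁴ ÷ x³ = 9x. Subtract (9x)·D = 9x⁴ − 45x² + 18x. Remainder: −6x³ + 30x − 12.
Step 3: lead(−6x³ + 30x − 12) ÷ lead(D) = −6x³ ÷ x³ = −6. Subtract (−6)·D = −6x³ + 30x − 12. Remainder: 0.

R = [0], so D(x) is a factor of P(x). yes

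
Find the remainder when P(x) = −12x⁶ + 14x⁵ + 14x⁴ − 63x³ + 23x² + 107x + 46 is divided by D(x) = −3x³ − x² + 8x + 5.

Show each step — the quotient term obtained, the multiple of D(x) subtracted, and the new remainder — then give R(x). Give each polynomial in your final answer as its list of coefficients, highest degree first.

R = [-2, -5, 1]

Step 1: lead(−12x⁶ + 14x⁵ + 14x⁴ − 63x³ + 23x² + 107x + 46) ÷ lead(D) = −12x⁶ ÷ −3x³ = 4x³. Subtract (4x³)·D = −12x⁶ − 4x⁵ + 32x⁴ + 20x³. Remainder: 18x⁵ − 18x⁴ − 83x³ + 23x² + 107x + 46.
Step 2: lead(18x⁵ − 18x⁴ − 83x³ + 23x² + 107x + 46) ÷ lead(D) = 18x⁵ ÷ −3x³ = −6x². Subtract (−6x²)·D = 18x⁵ + 6x⁴ − 48x³ − 30x². Remainder: −24x⁴ − 35x³ + 53x² + 107x + 46.
Step 3: lead(−24x⁴ − 35x³ + 53x² + 107x + 46) ÷ lead(D) = −24x⁴ ÷ −3x³ = 8x. Subtract (8x)·D = −24x⁴ − 8x³ + 64x² + 40x. Remainder: −27x³ − 11x² + 67x + 46.
Step 4: lead(−27x³ − 11x² + 67x + 46) ÷ lead(D) = −27x³ ÷ −3x³ = 9. Subtract (9)·D = −27x³ − 9x² + 72x + 45. Remainder: −2x² − 5x + 1.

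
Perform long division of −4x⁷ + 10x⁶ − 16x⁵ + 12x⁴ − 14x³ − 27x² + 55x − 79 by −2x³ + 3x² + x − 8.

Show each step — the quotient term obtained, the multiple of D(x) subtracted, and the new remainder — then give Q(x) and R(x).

Step 1: lead(−4x⁷ + 10x⁶ − 16x⁵ + 12x⁴ − 14x³ − 27x² + 55x − 79) ÷ lead(D) = −4x⁷ ÷ −2x³ = 2x⁴. Subtract (2x⁴)·D = −4x⁷ + 6x⁶ + 2x⁵ − 16x⁴. Remainder: 4x⁶ − 18x⁵ + 28x⁴ − 14x³ − 27x² + 55x − 79.
Step 2: lead(4x⁶ − 18x⁵ + 28x⁴ − 14x³ − 27x² + 55x − 79) ÷ lead(D) = 4x⁶ ÷ −2x³ = −2x³. Subtract (−2x³)·D = 4x⁶ − 6x⁵ − 2x⁴ + 16x³. Remainder: −12x⁵ + 30x⁴ − 30x³ − 27x² + 55x − 79.
Step 3: lead(−12x⁵ + 30x⁴ − 30x³ − 27x² + 55x − 79) ÷ lead(D) = −12x⁵ ÷ −2x³ = 6x². Subtract (6x²)·D = −12x⁵ + 18x⁴ + 6x³ − 48x². Remainder: 12x⁴ − 36x³ + 21x² + 55x − 79.
Step 4: lead(12x⁴ − 36x³ + 21x² + 55x − 79) ÷ lead(D) = 12x⁴ ÷ −2x³ = −6x. Subtract (−6x)·D = 12x⁴ − 18x³ − 6x² + 48x. Remainder: −18x³ + 27x² + 7x − 79.
Step 5: lead(−18x³ + 27x² + 7x − 79) ÷ lead(D) = −18x³ ÷ −2x³ = 9. Subtract (9)·D = −18x³ + 27x² + 9x − 72. Remainder: −2x − 7.

Q(x) = 2x⁴ − 2x³ + 6x² − 6x + 9; R(x) = −2x − 7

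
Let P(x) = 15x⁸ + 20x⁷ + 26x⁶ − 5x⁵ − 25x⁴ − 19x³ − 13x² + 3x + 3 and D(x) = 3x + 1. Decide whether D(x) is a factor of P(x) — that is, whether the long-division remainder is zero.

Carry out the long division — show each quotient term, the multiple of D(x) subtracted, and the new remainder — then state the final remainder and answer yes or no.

R(x) = 1, so D(x) is not a factor of P(x). no

Step 1: lead(15x⁸ + 20x⁷ + 26x⁶ − 5x⁵ − 25x⁴ − 19x³ − 13x² + 3x + 3) ÷ lead(D) = 15x⁸ ÷ 3x = 5x⁷. Subtract (5x⁷)·D = 15x⁸ + 5x⁷. Remainder: 15x⁷ + 26x⁶ − 5x⁵ − 25x⁴ − 19x³ − 13x² + 3x + 3.
Step 2: lead(15x⁷ + 26x⁶ − 5x⁵ − 25x⁴ − 19x³ − 13x² + 3x + 3) ÷ lead(D) = 15x⁷ ÷ 3x = 5x⁶. Subtract (5x⁶)·D = 15x⁷ + 5x⁶. Remainder: 21x⁶ − 5x⁵ − 25x⁴ − 19x³ − 13x² + 3x + 3.
Step 3: lead(21x⁶ − 5x⁵ − 25x⁴ − 19x³ − 13x² + 3x + 3) ÷ lead(D) = 21x⁶ ÷ 3x = 7x⁵. Subtract (7x⁵)·D = 21x⁶ + 7x⁵. Remainder: −12x⁵ − 25x⁴ − 19x³ − 13x² + 3x + 3.
Step 4: lead(−12x⁵ − 25x⁴ − 19x³ − 13x² + 3x + 3) ÷ lead(D) = −12x⁵ ÷ 3x = −4x⁴. Subtract (−4x⁴)·D = −12x⁵ − 4x⁴. Remainder: −21x⁴ − 19x³ − 13x² + 3x + 3.
Step 5: lead(−21x⁴ − 19x³ − 13x² + 3x + 3) ÷ lead(D) = −21x⁴ ÷ 3x = −7x³. Subtract (−7x³)·D = −21x⁴ − 7x³. Remainder: −12x³ − 13x² + 3x + 3.
Step 6: lead(−12x³ − 13x² + 3x + 3) ÷ lead(D) = −12x³ ÷ 3x = −4x². Subtract (−4x²)·D = −12x³ − 4x². Remainder: −9x² + 3x + 3.
Step 7: lead(−9x² + 3x + 3) ÷ lead(D) = −9x² ÷ 3x = −3x. Subtract (−3x)·D = −9x² − 3x. Remainder: 6x + 3.
Step 8: lead(6x + 3) ÷ lead(D) = 6x ÷ 3x = 2. Subtract (2)·D = 6x + 2. Remainder: 1.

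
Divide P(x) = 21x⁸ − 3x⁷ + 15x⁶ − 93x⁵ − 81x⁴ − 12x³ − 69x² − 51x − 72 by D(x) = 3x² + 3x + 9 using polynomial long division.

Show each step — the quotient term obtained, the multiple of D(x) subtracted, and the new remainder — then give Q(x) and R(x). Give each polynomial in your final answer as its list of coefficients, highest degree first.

Q = [7, -8, -8, 1, -4, -3, -8]; R = [0]

Step 1: lead(21x⁸ − 3x⁷ + 15x⁶ − 93x⁵ − 81x⁴ − 12x³ − 69x² − 51x − 72) ÷ lead(D) = 21x⁸ ÷ 3x² = 7x⁶. Subtract (7x⁶)·D = 21x⁸ + 21x⁷ + 63x⁶. Remainder: −24x⁷ − 48x⁶ − 93x⁵ − 81x⁴ − 12x³ − 69x² − 51x − 72.
Step 2: lead(−24x⁷ − 48x⁶ − 93x⁵ − 81x⁴ − 12x³ − 69x² − 51x − 72) ÷ lead(D) = −24x⁷ ÷ 3x² = −8x⁵. Subtract (−8x⁵)·D = −24x⁷ − 24x⁶ − 72x⁵. Remainder: −24x⁶ − 21x⁵ − 81x⁴ − 12x³ − 69x² − 51x − 72.
Step 3: lead(−24x⁶ − 21x⁵ − 81x⁴ − 12x³ − 69x² − 51x − 72) ÷ lead(D) = −24x⁶ ÷ 3x² = −8x⁴. Subtract (−8x⁴)·D = −24x⁶ − 24x⁵ − 72x⁴. Remainder: 3x⁵ − 9x⁴ − 12x³ − 69x² − 51x − 72.
Step 4: lead(3x⁵ − 9x⁴ − 12x³ − 69x² − 51x − 72) ÷ lead(D) = 3x⁵ ÷ 3x² = x³. Subtract (x³)·D = 3x⁵ + 3x⁴ + 9x³. Remainder: −12x⁴ − 21x³ − 69x² − 51x − 72.
Step 5: lead(−12x⁴ − 21x³ − 69x² − 51x − 72) ÷ lead(D) = −12x⁴ ÷ 3x² = −4x². Subtract (−4x²)·D = −12x⁴ − 12x³ − 36x². Remainder: −9x³ − 33x² − 51x − 72.
Step 6: lead(−9x³ − 33x² − 51x − 72) ÷ lead(D) = −9x³ ÷ 3x² = −3x. Subtract (−3x)·D = −9x³ − 9x² − 27x. Remainder: −24x² − 24x − 72.
Step 7: lead(−24x² − 24x − 72) ÷ lead(D) = −24x² ÷ 3x² = −8. Subtract (−8)·D = −24x² − 24x − 72. Remainder: 0.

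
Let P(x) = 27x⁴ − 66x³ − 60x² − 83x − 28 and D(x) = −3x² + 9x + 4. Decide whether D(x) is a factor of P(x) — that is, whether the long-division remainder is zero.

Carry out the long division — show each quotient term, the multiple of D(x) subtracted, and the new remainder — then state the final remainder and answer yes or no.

Step 1: lead(27x⁴ − 66x³ − 60x² − 83x − 28) ÷ lead(D) = 27x⁴ ÷ −3x² = −9x². Subtract (−9x²)·D = 27x⁴ − 81x³ − 36x². Remainder: 15x³ − 24x² − 83x − 28.
Step 2: lead(15x³ − 24x² − 83x − 28) ÷ lead(D) = 15x³ ÷ −3x² = −5x. Subtract (−5x)·D = 15x³ − 45x² − 20x. Remainder: 21x² − 63x − 28.
Step 3: lead(21x² − 63x − 28) ÷ lead(D) = 21x² ÷ −3x² = −7. Subtract (−7)·D = 21x² − 63x − 28. Remainder: 0.

R(x) = 0, so D(x) is a factor of P(x). yes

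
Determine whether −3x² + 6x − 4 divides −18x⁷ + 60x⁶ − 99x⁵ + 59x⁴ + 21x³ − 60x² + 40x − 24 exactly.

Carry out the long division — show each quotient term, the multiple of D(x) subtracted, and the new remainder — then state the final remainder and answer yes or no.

Step 1: lead(−18x⁷ + 60x⁶ − 99x⁵ + 59x⁴ + 21x³ − 60x² + 40x − 24) ÷ lead(D) = −18x⁷ ÷ −3x² = 6x⁵. Subtract (6x⁵)·D = −18x⁷ + 36x⁶ − 24x⁵. Remainder: 24x⁶ − 75x⁵ + 59x⁴ + 21x³ − 60x² + 40x − 24.
Step 2: lead(24x⁶ − 75x⁵ + 59x⁴ + 21x³ − 60x² + 40x − 24) ÷ lead(D) = 24x⁶ ÷ −3x² = −8x⁴. Subtract (−8x⁴)·D = 24x⁶ − 48x⁵ + 32x⁴. Remainder: −27x⁵ + 27x⁴ + 21x³ − 60x² + 40x − 24.
Step 3: lead(−27x⁵ + 27x⁴ + 21x³ − 60x² + 40x − 24) ÷ lead(D) = −27x⁵ ÷ −3x² = 9x³. Subtract (9x³)·D = −27x⁵ + 54x⁴ − 36x³. Remainder: −27x⁴ + 57x³ − 60x² + 40x − 24.
Step 4: lead(−27x⁴ + 57x³ − 60x² + 40x − 24) ÷ lead(D) = −27x⁴ ÷ −3x² = 9x². Subtract (9x²)·D = −27x⁴ + 54x³ − 36x². Remainder: 3x³ − 24x² + 40x − 24.
Step 5: lead(3x³ − 24x² + 40x − 24) ÷ lead(D) = 3x³ ÷ −3x² = −x. Subtract (−x)·D = 3x³ − 6x² + 4x. Remainder: −18x² + 36x − 24.
Step 6: lead(−18x² + 36x − 24) ÷ lead(D) = −18x² ÷ −3x² = 6. Subtract (6)·D = −18x² + 36x − 24. Remainder: 0.

R(x) = 0, so D(x) is a factor of P(x). yes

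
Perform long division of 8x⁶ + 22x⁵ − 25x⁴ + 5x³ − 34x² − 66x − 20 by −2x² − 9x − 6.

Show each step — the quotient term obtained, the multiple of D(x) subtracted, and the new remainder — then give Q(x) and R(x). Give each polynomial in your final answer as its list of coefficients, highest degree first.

Step 1: lead(8x⁶ + 22x⁵ − 25x⁴ + 5x³ − 34x² − 66x − 20) ÷ lead(D) = 8x⁶ ÷ −2x² = −4x⁴. Subtract (−4x⁴)·D = 8x⁶ + 36x⁵ + 24x⁴. Remainder: −14x⁵ − 49x⁴ + 5x³ − 34x² − 66x − 20.
Step 2: lead(−14x⁵ − 49x⁴ + 5x³ − 34x² − 66x − 20) ÷ lead(D) = −14x⁵ ÷ −2x² = 7x³. Subtract (7x³)·D = −14x⁵ − 63x⁴ − 42x³. Remainder: 14x⁴ + 47x³ − 34x² − 66x − 20.
Step 3: lead(14x⁴ + 47x³ − 34x² − 66x − 20) ÷ lead(D) = 14x⁴ ÷ −2x² = −7x². Subtract (−7x²)·D = 14x⁴ + 63x³ + 42x². Remainder: −16x³ − 76x² − 66x − 20.
Step 4: lead(−16x³ − 76x² − 66x − 20) ÷ lead(D) = −16x³ ÷ −2x² = 8x. Subtract (8x)·D = −16x³ − 72x² − 48x. Remainder: −4x² − 18x − 20.
Step 5: lead(−4x² − 18x − 20) ÷ lead(D) = −4x² ÷ −2x² = 2. Subtract (2)·D = −4x² − 18x − 12. Remainder: −8.

Q = [-4, 7, -7, 8, 2]; R = [-8]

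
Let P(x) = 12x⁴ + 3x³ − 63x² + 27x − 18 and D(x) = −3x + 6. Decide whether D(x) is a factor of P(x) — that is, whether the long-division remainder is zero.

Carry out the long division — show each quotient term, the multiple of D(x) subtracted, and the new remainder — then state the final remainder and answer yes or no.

R(x) = 0, so D(x) is a factor of P(x). yes

Step 1: lead(12x⁴ + 3x³ − 63x² + 27x − 18) ÷ lead(D) = 12x⁴ ÷ −3x = −4x³. Subtract (−4x³)·D = 12x⁴ − 24x³. Remainder: 27x³ − 63x² + 27x − 18.
Step 2: lead(27x³ − 63x² + 27x − 18) ÷ lead(D) = 27x³ ÷ −3x = −9x². Subtract (−9x²)·D = 27x³ − 54x². Remainder: −9x² + 27x − 18.
Step 3: lead(−9x² + 27x − 18) ÷ lead(D) = −9x² ÷ −3x = 3x. Subtract (3x)·D = −9x² + 18x. Remainder: 9x − 18.
Step 4: lead(9x − 18) ÷ lead(D) = 9x ÷ −3x = −3. Subtract (−3)·D = 9x − 18. Remainder: 0.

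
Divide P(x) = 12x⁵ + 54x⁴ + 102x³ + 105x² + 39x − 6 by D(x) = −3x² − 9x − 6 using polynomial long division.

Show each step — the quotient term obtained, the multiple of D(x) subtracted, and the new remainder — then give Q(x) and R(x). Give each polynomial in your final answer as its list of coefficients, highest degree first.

Q = [-4, -6, -8, 1]; R = [0]

Step 1: lead(12x⁵ + 54x⁴ + 102x³ + 105x² + 39x − 6) ÷ lead(D) = 12x⁵ ÷ −3x² = −4x³. Subtract (−4x³)·D = 12x⁵ + 36x⁴ + 24x³. Remainder: 18x⁴ + 78x³ + 105x² + 39x − 6.
Step 2: lead(18x⁴ + 78x³ + 105x² + 39x − 6) ÷ lead(D) = 18x⁴ ÷ −3x² = −6x². Subtract (−6x²)·D = 18x⁴ + 54x³ + 36x². Remainder: 24x³ + 69x² + 39x − 6.
Step 3: lead(24x³ + 69x² + 39x − 6) ÷ lead(D) = 24x³ ÷ −3x² = −8x. Subtract (−8x)·D = 24x³ + 72x² + 48x. Remainder: −3x² − 9x − 6.
Step 4: lead(−3x² − 9x − 6) ÷ lead(D) = −3x² ÷ −3x² = 1. Subtract (1)·D = −3x² − 9x − 6. Remainder: 0.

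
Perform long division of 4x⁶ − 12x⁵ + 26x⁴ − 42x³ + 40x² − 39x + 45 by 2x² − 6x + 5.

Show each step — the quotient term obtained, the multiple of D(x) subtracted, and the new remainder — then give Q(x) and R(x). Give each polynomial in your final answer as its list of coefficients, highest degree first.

Step 1: lead(4x⁶ − 12x⁵ + 26x⁴ − 42x³ + 40x² − 39x + 45) ÷ lead(D) = 4x⁶ ÷ 2x² = 2x⁴. Subtract (2x⁴)·D = 4x⁶ − 12x⁵ + 10x⁴. Remainder: 16x⁴ − 42x³ + 40x² − 39x + 45.
Step 2: lead(16x⁴ − 42x³ + 40x² − 39x + 45) ÷ lead(D) = 16x⁴ ÷ 2x² = 8x². Subtract (8x²)·D = 16x⁴ − 48x³ + 40x². Remainder: 6x³ − 39x + 45.
Step 3: lead(6x³ − 39x + 45) ÷ lead(D) = 6x³ ÷ 2x² = 3x. Subtract (3x)·D = 6x³ − 18x² + 15x. Remainder: 18x² − 54x + 45.
Step 4: lead(18x² − 54x + 45) ÷ lead(D) = 18x² ÷ 2x² = 9. Subtract (9)·D = 18x² − 54x + 45. Remainder: 0.

Q = [2, 0, 8, 3, 9]; R = [0]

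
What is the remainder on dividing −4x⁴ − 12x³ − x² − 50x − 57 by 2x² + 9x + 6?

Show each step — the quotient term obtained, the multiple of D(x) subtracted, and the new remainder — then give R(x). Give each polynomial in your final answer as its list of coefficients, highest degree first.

Step 1: lead(−4x⁴ − 12x³ − x² − 50x − 57) ÷ lead(D) = −4x⁴ ÷ 2x² = −2x². Subtract (−2x²)·D = −4x⁴ − 18x³ − 12x². Remainder: 6x³ + 11x² − 50x − 57.
Step 2: lead(6x³ + 11x² − 50x − 57) ÷ lead(D) = 6x³ ÷ 2x² = 3x. Subtract (3x)·D = 6x³ + 27x² + 18x. Remainder: −16x² − 68x − 57.
Step 3: lead(−16x² − 68x − 57) ÷ lead(D) = −16x² ÷ 2x² = −8. Subtract (−8)·D = −16x² − 72x − 48. Remainder: 4x − 9.

R = [4, -9]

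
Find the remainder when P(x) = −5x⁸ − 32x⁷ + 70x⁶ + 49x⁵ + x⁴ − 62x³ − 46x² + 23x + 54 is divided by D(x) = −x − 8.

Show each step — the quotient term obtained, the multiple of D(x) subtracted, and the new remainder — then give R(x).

Step 1: lead(−5x⁸ − 32x⁷ + 70x⁶ + 49x⁵ + x⁴ − 62x³ − 46x² + 23x + 54) ÷ lead(D) = −5x⁸ ÷ −x = 5x⁷. Subtract (5x⁷)·D = −5x⁸ − 40x⁷. Remainder: 8x⁷ + 70x⁶ + 49x⁵ + x⁴ − 62x³ − 46x² + 23x + 54.
Step 2: lead(8x⁷ + 70x⁶ + 49x⁵ + x⁴ − 62x³ − 46x² + 23x + 54) ÷ lead(D) = 8x⁷ ÷ −x = −8x⁶. Subtract (−8x⁶)·D = 8x⁷ + 64x⁶. Remainder: 6x⁶ + 49x⁵ + x⁴ − 62x³ − 46x² + 23x + 54.
Step 3: lead(6x⁶ + 49x⁵ + x⁴ − 62x³ − 46x² + 23x + 54) ÷ lead(D) = 6x⁶ ÷ −x = −6x⁵. Subtract (−6x⁵)·D = 6x⁶ + 48x⁵. Remainder: x⁵ + x⁴ − 62x³ − 46x² + 23x + 54.
Step 4: lead(x⁵ + x⁴ − 62x³ − 46x² + 23x + 54) ÷ lead(D) = x⁵ ÷ −x = −x⁴. Subtract (−x⁴)·D = x⁵ + 8x⁴. Remainder: −7x⁴ − 62x³ − 46x² + 23x + 54.
Step 5: lead(−7x⁴ − 62x³ − 46x² + 23x + 54) ÷ lead(D) = −7x⁴ ÷ −x = 7x³. Subtract (7x³)·D = −7x⁴ − 56x³. Remainder: −6x³ − 46x² + 23x + 54.
Step 6: lead(−6x³ − 46x² + 23x + 54) ÷ lead(D) = −6x³ ÷ −x = 6x². Subtract (6x²)·D = −6x³ − 48x². Remainder: 2x² + 23x + 54.
Step 7: lead(2x² + 23x + 54) ÷ lead(D) = 2x² ÷ −x = −2x. Subtract (−2x)·D = 2x² + 16x. Remainder: 7x + 54.
Step 8: lead(7x + 54) ÷ lead(D) = 7x ÷ −x = −7. Subtract (−7)·D = 7x + 56. Remainder: −2.

R(x) = −2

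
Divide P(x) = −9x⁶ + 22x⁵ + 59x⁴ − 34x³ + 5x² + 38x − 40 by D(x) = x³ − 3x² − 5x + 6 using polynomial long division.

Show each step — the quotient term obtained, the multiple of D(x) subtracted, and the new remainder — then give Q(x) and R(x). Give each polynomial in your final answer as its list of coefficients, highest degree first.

Q = [-9, -5, -1, -8]; R = [6, 4, 8]

Step 1: lead(−9x⁶ + 22x⁵ + 59x⁴ − 34x³ + 5x² + 38x − 40) ÷ lead(D) = −9x⁶ ÷ x³ = −9x³. Subtract (−9x³)·D = −9x⁶ + 27x⁵ + 45x⁴ − 54x³. Remainder: −5x⁵ + 14x⁴ + 20x³ + 5x² + 38x − 40.
Step 2: lead(−5x⁵ + 14x⁴ + 20x³ + 5x² + 38x − 40) ÷ lead(D) = −5x⁵ ÷ x³ = −5x². Subtract (−5x²)·D = −5x⁵ + 15x⁴ + 25x³ − 30x². Remainder: −x⁴ − 5x³ + 35x² + 38x − 40.
Step 3: lead(−x⁴ − 5x³ + 35x² + 38x − 40) ÷ lead(D) = −x⁴ ÷ x³ = −x. Subtract (−x)·D = −x⁴ + 3x³ + 5x² − 6x. Remainder: −8x³ + 30x² + 44x − 40.
Step 4: lead(−8x³ + 30x² + 44x − 40) ÷ lead(D) = −8x³ ÷ x³ = −8. Subtract (−8)·D = −8x³ + 24x² + 40x − 48. Remainder: 6x² + 4x + 8.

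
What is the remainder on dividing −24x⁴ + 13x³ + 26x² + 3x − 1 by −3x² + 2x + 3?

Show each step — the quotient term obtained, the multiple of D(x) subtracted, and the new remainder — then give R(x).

R(x) = −1

Step 1: lead(−24x⁴ + 13x³ + 26x² + 3x − 1) ÷ lead(D) = −24x⁴ ÷ −3x² = 8x². Subtract (8x²)·D = −24x⁴ + 16x³ + 24x². Remainder: −3x³ + 2x² + 3x − 1.
Step 2: lead(−3x³ + 2x² + 3x − 1) ÷ lead(D) = −3x³ ÷ −3x² = x. Subtract (x)·D = −3x³ + 2x² + 3x. Remainder: −1.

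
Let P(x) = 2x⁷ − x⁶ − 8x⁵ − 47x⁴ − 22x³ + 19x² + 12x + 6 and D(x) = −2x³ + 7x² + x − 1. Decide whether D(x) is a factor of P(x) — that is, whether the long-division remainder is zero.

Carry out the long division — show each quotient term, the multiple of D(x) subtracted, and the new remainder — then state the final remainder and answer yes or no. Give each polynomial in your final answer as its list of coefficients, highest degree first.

Step 1: lead(2x⁷ − x⁶ − 8x⁵ − 47x⁴ − 22x³ + 19x² + 12x + 6) ÷ lead(D) = 2x⁷ ÷ −2x³ = −x⁴. Subtract (−x⁴)·D = 2x⁷ − 7x⁶ − x⁵ + x⁴. Remainder: 6x⁶ − 7x⁵ − 48x⁴ − 22x³ + 19x² + 12x + 6.
Step 2: lead(6x⁶ − 7x⁵ − 48x⁴ − 22x³ + 19x² + 12x + 6) ÷ lead(D) = 6x⁶ ÷ −2x³ = −3x³. Subtract (−3x³)·D = 6x⁶ − 21x⁵ − 3x⁴ + 3x³. Remainder: 14x⁵ − 45x⁴ − 25x³ + 19x² + 12x + 6.
Step 3: lead(14x⁵ − 45x⁴ − 25x³ + 19x² + 12x + 6) ÷ lead(D) = 14x⁵ ÷ −2x³ = −7x². Subtract (−7x²)·D = 14x⁵ − 49x⁴ − 7x³ + 7x². Remainder: 4x⁴ − 18x³ + 12x² + 12x + 6.
Step 4: lead(4x⁴ − 18x³ + 12x² + 12x + 6) ÷ lead(D) = 4x⁴ ÷ −2x³ = −2x. Subtract (−2x)·D = 4x⁴ − 14x³ − 2x² + 2x. Remainder: −4x³ + 14x² + 10x + 6.
Step 5: lead(−4x³ + 14x² + 10x + 6) ÷ lead(D) = −4x³ ÷ −2x³ = 2. Subtract (2)·D = −4x³ + 14x² + 2x − 2. Remainder: 8x + 8.

R = [8, 8], so D(x) is not a factor of P(x). no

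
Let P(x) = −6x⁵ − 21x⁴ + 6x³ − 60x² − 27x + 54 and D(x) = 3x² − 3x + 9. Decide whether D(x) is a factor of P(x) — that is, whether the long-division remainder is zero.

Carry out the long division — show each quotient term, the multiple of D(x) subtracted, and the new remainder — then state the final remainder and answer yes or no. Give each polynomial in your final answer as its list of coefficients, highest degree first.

Step 1: lead(−6x⁵ − 21x⁴ + 6x³ − 60x² − 27x + 54) ÷ lead(D) = −6x⁵ ÷ 3x² = −2x³. Subtract (−2x³)·D = −6x⁵ + 6x⁴ − 18x³. Remainder: −27x⁴ + 24x³ − 60x² − 27x + 54.
Step 2: lead(−27x⁴ + 24x³ − 60x² − 27x + 54) ÷ lead(D) = −27x⁴ ÷ 3x² = −9x². Subtract (−9x²)·D = −27x⁴ + 27x³ − 81x². Remainder: −3x³ + 21x² − 27x + 54.
Step 3: lead(−3x³ + 21x² − 27x + 54) ÷ lead(D) = −3x³ ÷ 3x² = −x. Subtract (−x)·D = −3x³ + 3x² − 9x. Remainder: 18x² − 18x + 54.
Step 4: lead(18x² − 18x + 54) ÷ lead(D) = 18x² ÷ 3x² = 6. Subtract (6)·D = 18x² − 18x + 54. Remainder: 0.

R = [0], so D(x) is a factor of P(x). yes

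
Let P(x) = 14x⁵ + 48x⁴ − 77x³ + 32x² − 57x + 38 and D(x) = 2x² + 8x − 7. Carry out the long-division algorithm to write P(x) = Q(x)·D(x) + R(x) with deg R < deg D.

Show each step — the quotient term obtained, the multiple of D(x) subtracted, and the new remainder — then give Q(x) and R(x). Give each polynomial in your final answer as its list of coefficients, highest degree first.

Step 1: lead(14x⁵ + 48x⁴ − 77x³ + 32x² − 57x + 38) ÷ lead(D) = 14x⁵ ÷ 2x² = 7x³. Subtract (7x³)·D = 14x⁵ + 56x⁴ − 49x³. Remainder: −8x⁴ − 28x³ + 32x² − 57x + 38.
Step 2: lead(−8x⁴ − 28x³ + 32x² − 57x + 38) ÷ lead(D) = −8x⁴ ÷ 2x² = −4x². Subtract (−4x²)·D = −8x⁴ − 32x³ + 28x². Remainder: 4x³ + 4x² − 57x + 38.
Step 3: lead(4x³ + 4x² − 57x + 38) ÷ lead(D) = 4x³ ÷ 2x² = 2x. Subtract (2x)·D = 4x³ + 16x² − 14x. Remainder: −12x² − 43x + 38.
Step 4: lead(−12x² − 43x + 38) ÷ lead(D) = −12x² ÷ 2x² = −6. Subtract (−6)·D = −12x² − 48x + 42. Remainder: 5x − 4.

Q = [7, -4, 2, -6]; R = [5, -4]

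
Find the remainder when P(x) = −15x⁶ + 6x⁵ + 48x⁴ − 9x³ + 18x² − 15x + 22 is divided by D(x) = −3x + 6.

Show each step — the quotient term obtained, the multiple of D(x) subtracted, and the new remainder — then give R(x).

R(x) = −8

Step 1: lead(−15x⁶ + 6x⁵ + 48x⁴ − 9x³ + 18x² − 15x + 22) ÷ lead(D) = −15x⁶ ÷ −3x = 5x⁵. Subtract (5x⁵)·D = −15x⁶ + 30x⁵. Remainder: −24x⁵ + 48x⁴ − 9x³ + 18x² − 15x + 22.
Step 2: lead(−24x⁵ + 48x⁴ − 9x³ + 18x² − 15x + 22) ÷ lead(D) = −24x⁵ ÷ −3x = 8x⁴. Subtract (8x⁴)·D = −24x⁵ + 48x⁴. Remainder: −9x³ + 18x² − 15x + 22.
Step 3: lead(−9x³ + 18x² − 15x + 22) ÷ lead(D) = −9x³ ÷ −3x = 3x². Subtract (3x²)·D = −9x³ + 18x². Remainder: −15x + 22.
Step 4: lead(−15x + 22) ÷ lead(D) = −15x ÷ −3x = 5. Subtract (5)·D = −15x + 30. Remainder: −8.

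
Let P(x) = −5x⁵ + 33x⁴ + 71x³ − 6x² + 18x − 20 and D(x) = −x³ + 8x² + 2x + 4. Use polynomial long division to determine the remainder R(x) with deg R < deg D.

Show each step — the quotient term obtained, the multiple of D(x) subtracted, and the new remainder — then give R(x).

R(x) = 0

Step 1: lead(−5x⁵ + 33x⁴ + 71x³ − 6x² + 18x − 20) ÷ lead(D) = −5x⁵ ÷ −x³ = 5x². Subtract (5x²)·D = −5x⁵ + 40x⁴ + 10x³ + 20x². Remainder: −7x⁴ + 61x³ − 26x² + 18x − 20.
Step 2: lead(−7x⁴ + 61x³ − 26x² + 18x − 20) ÷ lead(D) = −7x⁴ ÷ −x³ = 7x. Subtract (7x)·D = −7x⁴ + 56x³ + 14x² + 28x. Remainder: 5x³ − 40x² − 10x − 20.
Step 3: lead(5x³ − 40x² − 10x − 20) ÷ lead(D) = 5x³ ÷ −x³ = −5. Subtract (−5)·D = 5x³ − 40x² − 10x − 20. Remainder: 0.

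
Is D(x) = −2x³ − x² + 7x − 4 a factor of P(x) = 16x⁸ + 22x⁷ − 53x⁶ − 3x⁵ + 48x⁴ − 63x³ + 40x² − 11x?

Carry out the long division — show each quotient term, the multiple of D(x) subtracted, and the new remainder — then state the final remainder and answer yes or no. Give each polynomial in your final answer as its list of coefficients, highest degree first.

Step 1: lead(16x⁸ + 22x⁷ − 53x⁶ − 3x⁵ + 48x⁴ − 63x³ + 40x² − 11x) ÷ lead(D) = 16x⁸ ÷ −2x³ = −8x⁵. Subtract (−8x⁵)·D = 16x⁸ + 8x⁷ − 56x⁶ + 32x⁵. Remainder: 14x⁷ + 3x⁶ − 35x⁵ + 48x⁴ − 63x³ + 40x² − 11x.
Step 2: lead(14x⁷ + 3x⁶ − 35x⁵ + 48x⁴ − 63x³ + 40x² − 11x) ÷ lead(D) = 14x⁷ ÷ −2x³ = −7x⁴. Subtract (−7x⁴)·D = 14x⁷ + 7x⁶ − 49x⁵ + 28x⁴. Remainder: −4x⁶ + 14x⁵ + 20x⁴ − 63x³ + 40x² − 11x.
Step 3: lead(−4x⁶ + 14x⁵ + 20x⁴ − 63x³ + 40x² − 11x) ÷ lead(D) = −4x⁶ ÷ −2x³ = 2x³. Subtract (2x³)·D = −4x⁶ − 2x⁵ + 14x⁴ − 8x³. Remainder: 16x⁵ + 6x⁴ − 55x³ + 40x² − 11x.
Step 4: lead(16x⁵ + 6x⁴ − 55x³ + 40x² − 11x) ÷ lead(D) = 16x⁵ ÷ −2x³ = −8x². Subtract (−8x²)·D = 16x⁵ + 8x⁴ − 56x³ + 32x². Remainder: −2x⁴ + x³ + 8x² − 11x.
Step 5: lead(−2x⁴ + x³ + 8x² − 11x) ÷ lead(D) = −2x⁴ ÷ −2x³ = x. Subtract (x)·D = −2x⁴ − x³ + 7x² − 4x. Remainder: 2x³ + x² − 7x.
Step 6: lead(2x³ + x² − 7x) ÷ lead(D) = 2x³ ÷ −2x³ = −1. Subtract (−1)·D = 2x³ + x² − 7x + 4. Remainder: −4.

R = [-4], so D(x) is not a factor of P(x). no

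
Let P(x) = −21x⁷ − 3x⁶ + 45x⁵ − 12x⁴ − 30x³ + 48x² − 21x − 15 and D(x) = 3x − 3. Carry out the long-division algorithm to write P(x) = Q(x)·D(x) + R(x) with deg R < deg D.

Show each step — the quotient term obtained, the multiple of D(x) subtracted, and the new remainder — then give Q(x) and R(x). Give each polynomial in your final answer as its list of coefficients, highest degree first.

Q = [-7, -8, 7, 3, -7, 9, 2]; R = [-9]

Step 1: lead(−21x⁷ − 3x⁶ + 45x⁵ − 12x⁴ − 30x³ + 48x² − 21x − 15) ÷ lead(D) = −21x⁷ ÷ 3x = −7x⁶. Subtract (−7x⁶)·D = −21x⁷ + 21x⁶. Remainder: −24x⁶ + 45x⁵ − 12x⁴ − 30x³ + 48x² − 21x − 15.
Step 2: lead(−24x⁶ + 45x⁵ − 12x⁴ − 30x³ + 48x² − 21x − 15) ÷ lead(D) = −24x⁶ ÷ 3x = −8x⁵. Subtract (−8x⁵)·D = −24x⁶ + 24x⁵. Remainder: 21x⁵ − 12x⁴ − 30x³ + 48x² − 21x − 15.
Step 3: lead(21x⁵ − 12x⁴ − 30x³ + 48x² − 21x − 15) ÷ lead(D) = 21x⁵ ÷ 3x = 7x⁴. Subtract (7x⁴)·D = 21x⁵ − 21x⁴. Remainder: 9x⁴ − 30x³ + 48x² − 21x − 15.
Step 4: lead(9x⁴ − 30x³ + 48x² − 21x − 15) ÷ lead(D) = 9x⁴ ÷ 3x = 3x³. Subtract (3x³)·D = 9x⁴ − 9x³. Remainder: −21x³ + 48x² − 21x − 15.
Step 5: lead(−21x³ + 48x² − 21x − 15) ÷ lead(D) = −21x³ ÷ 3x = −7x². Subtract (−7x²)·D = −21x³ + 21x². Remainder: 27x² − 21x − 15.
Step 6: lead(27x² − 21x − 15) ÷ lead(D) = 27x² ÷ 3x = 9x. Subtract (9x)·D = 27x² − 27x. Remainder: 6x − 15.
Step 7: lead(6x − 15) ÷ lead(D) = 6x ÷ 3x = 2. Subtract (2)·D = 6x − 6. Remainder: −9.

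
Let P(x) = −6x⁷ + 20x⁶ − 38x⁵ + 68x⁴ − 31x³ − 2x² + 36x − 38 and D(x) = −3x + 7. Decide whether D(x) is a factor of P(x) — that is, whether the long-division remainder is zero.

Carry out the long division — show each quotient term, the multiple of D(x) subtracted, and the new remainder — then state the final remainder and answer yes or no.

Step 1: lead(−6x⁷ + 20x⁶ − 38x⁵ + 68x⁴ − 31x³ − 2x² + 36x − 38) ÷ lead(D) = −6x⁷ ÷ −3x = 2x⁶. Subtract (2x⁶)·D = −6x⁷ + 14x⁶. Remainder: 6x⁶ − 38x⁵ + 68x⁴ − 31x³ − 2x² + 36x − 38.
Step 2: lead(6x⁶ − 38x⁵ + 68x⁴ − 31x³ − 2x² + 36x − 38) ÷ lead(D) = 6x⁶ ÷ −3x = −2x⁵. Subtract (−2x⁵)·D = 6x⁶ − 14x⁵. Remainder: −24x⁵ + 68x⁴ − 31x³ − 2x² + 36x − 38.
Step 3: lead(−24x⁵ + 68x⁴ − 31x³ − 2x² + 36x − 38) ÷ lead(D) = −24x⁵ ÷ −3x = 8x⁴. Subtract (8x⁴)·D = −24x⁵ + 56x⁴. Remainder: 12x⁴ − 31x³ − 2x² + 36x − 38.
Step 4: lead(12x⁴ − 31x³ − 2x² + 36x − 38) ÷ lead(D) = 12x⁴ ÷ −3x = −4x³. Subtract (−4x³)·D = 12x⁴ − 28x³. Remainder: −3x³ − 2x² + 36x − 38.
Step 5: lead(−3x³ − 2x² + 36x − 38) ÷ lead(D) = −3x³ ÷ −3x = x². Subtract (x²)·D = −3x³ + 7x². Remainder: −9x² + 36x − 38.
Step 6: lead(−9x² + 36x − 38) ÷ lead(D) = −9x² ÷ −3x = 3x. Subtract (3x)·D = −9x² + 21x. Remainder: 15x − 38.
Step 7: lead(15x − 38) ÷ lead(D) = 15x ÷ −3x = −5. Subtract (−5)·D = 15x − 35. Remainder: −3.

R(x) = −3, so D(x) is not a factor of P(x). no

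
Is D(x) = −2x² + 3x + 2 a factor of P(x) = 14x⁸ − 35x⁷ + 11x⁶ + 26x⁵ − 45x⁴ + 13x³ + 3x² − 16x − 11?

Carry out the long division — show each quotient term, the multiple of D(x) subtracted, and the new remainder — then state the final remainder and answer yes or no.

Step 1: lead(14x⁸ − 35x⁷ + 11x⁶ + 26x⁵ − 45x⁴ + 13x³ + 3x² − 16x − 11) ÷ lead(D) = 14x⁸ ÷ −2x² = −7x⁶. Subtract (−7x⁶)·D = 14x⁸ − 21x⁷ − 14x⁶. Remainder: −14x⁷ + 25x⁶ + 26x⁵ − 45x⁴ + 13x³ + 3x² − 16x − 11.
Step 2: lead(−14x⁷ + 25x⁶ + 26x⁵ − 45x⁴ + 13x³ + 3x² − 16x − 11) ÷ lead(D) = −14x⁷ ÷ −2x² = 7x⁵. Subtract (7x⁵)·D = −14x⁷ + 21x⁶ + 14x⁵. Remainder: 4x⁶ + 12x⁵ − 45x⁴ + 13x³ + 3x² − 16x − 11.
Step 3: lead(4x⁶ + 12x⁵ − 45x⁴ + 13x³ + 3x² − 16x − 11) ÷ lead(D) = 4x⁶ ÷ −2x² = −2x⁴. Subtract (−2x⁴)·D = 4x⁶ − 6x⁵ − 4x⁴. Remainder: 18x⁵ − 41x⁴ + 13x³ + 3x² − 16x − 11.
Step 4: lead(18x⁵ − 41x⁴ + 13x³ + 3x² − 16x − 11) ÷ lead(D) = 18x⁵ ÷ −2x² = −9x³. Subtract (−9x³)·D = 18x⁵ − 27x⁴ − 18x³. Remainder: −14x⁴ + 31x³ + 3x² − 16x − 11.
Step 5: lead(−14x⁴ + 31x³ + 3x² − 16x − 11) ÷ lead(D) = −14x⁴ ÷ −2x² = 7x². Subtract (7x²)·D = −14x⁴ + 21x³ + 14x². Remainder: 10x³ − 11x² − 16x − 11.
Step 6: lead(10x³ − 11x² − 16x − 11) ÷ lead(D) = 10x³ ÷ −2x² = −5x. Subtract (−5x)·D = 10x³ − 15x² − 10x. Remainder: 4x² − 6x − 11.
Step 7: lead(4x² − 6x − 11) ÷ lead(D) = 4x² ÷ −2x² = −2. Subtract (−2)·D = 4x² − 6x − 4. Remainder: −7.

R(x) = −7, so D(x) is not a factor of P(x). no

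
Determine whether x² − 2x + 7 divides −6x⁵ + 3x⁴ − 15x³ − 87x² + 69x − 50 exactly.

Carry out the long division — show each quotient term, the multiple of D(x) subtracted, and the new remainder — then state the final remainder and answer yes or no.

R(x) = −6x − 8, so D(x) is not a factor of P(x). no

Step 1: lead(−6x⁵ + 3x⁴ − 15x³ − 87x² + 69x − 50) ÷ lead(D) = −6x⁵ ÷ x² = −6x³. Subtract (−6x³)·D = −6x⁵ + 12x⁴ − 42x³. Remainder: −9x⁴ + 27x³ − 87x² + 69x − 50.
Step 2: lead(−9x⁴ + 27x³ − 87x² + 69x − 50) ÷ lead(D) = −9x⁴ ÷ x² = −9x². Subtract (−9x²)·D = −9x⁴ + 18x³ − 63x². Remainder: 9x³ − 24x² + 69x − 50.
Step 3: lead(9x³ − 24x² + 69x − 50) ÷ lead(D) = 9x³ ÷ x² = 9x. Subtract (9x)·D = 9x³ − 18x² + 63x. Remainder: −6x² + 6x − 50.
Step 4: lead(−6x² + 6x − 50) ÷ lead(D) = −6x² ÷ x² = −6. Subtract (−6)·D = −6x² + 12x − 42. Remainder: −6x − 8.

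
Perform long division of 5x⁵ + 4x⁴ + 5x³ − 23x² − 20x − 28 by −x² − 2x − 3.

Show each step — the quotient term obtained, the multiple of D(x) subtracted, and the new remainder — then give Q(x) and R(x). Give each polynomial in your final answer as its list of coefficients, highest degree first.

Q = [-5, 6, -2, 9]; R = [-8, -1]

Step 1: lead(5x⁵ + 4x⁴ + 5x³ − 23x² − 20x − 28) ÷ lead(D) = 5x⁵ ÷ −x² = −5x³. Subtract (−5x³)·D = 5x⁵ + 10x⁴ + 15x³. Remainder: −6x⁴ − 10x³ − 23x² − 20x − 28.
Step 2: lead(−6x⁴ − 10x³ − 23x² − 20x − 28) ÷ lead(D) = −6x⁴ ÷ −x² = 6x². Subtract (6x²)·D = −6x⁴ − 12x³ − 18x². Remainder: 2x³ − 5x² − 20x − 28.
Step 3: lead(2x³ − 5x² − 20x − 28) ÷ lead(D) = 2x³ ÷ −x² = −2x. Subtract (−2x)·D = 2x³ + 4x² + 6x. Remainder: −9x² − 26x − 28.
Step 4: lead(−9x² − 26x − 28) ÷ lead(D) = −9x² ÷ −x² = 9. Subtract (9)·D = −9x² − 18x − 27. Remainder: −8x − 1.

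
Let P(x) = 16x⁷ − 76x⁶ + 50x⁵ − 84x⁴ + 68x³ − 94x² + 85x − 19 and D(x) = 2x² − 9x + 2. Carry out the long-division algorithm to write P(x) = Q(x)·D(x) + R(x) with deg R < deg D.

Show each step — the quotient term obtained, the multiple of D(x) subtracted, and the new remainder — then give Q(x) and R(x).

Step 1: lead(16x⁷ − 76x⁶ + 50x⁵ − 84x⁴ + 68x³ − 94x² + 85x − 19) ÷ lead(D) = 16x⁷ ÷ 2x² = 8x⁵. Subtract (8x⁵)·D = 16x⁷ − 72x⁶ + 16x⁵. Remainder: −4x⁶ + 34x⁵ − 84x⁴ + 68x³ − 94x² + 85x − 19.
Step 2: lead(−4x⁶ + 34x⁵ − 84x⁴ + 68x³ − 94x² + 85x − 19) ÷ lead(D) = −4x⁶ ÷ 2x² = −2x⁴. Subtract (−2x⁴)·D = −4x⁶ + 18x⁵ − 4x⁴. Remainder: 16x⁵ − 80x⁴ + 68x³ − 94x² + 85x − 19.
Step 3: lead(16x⁵ − 80x⁴ + 68x³ − 94x² + 85x − 19) ÷ lead(D) = 16x⁵ ÷ 2x² = 8x³. Subtract (8x³)·D = 16x⁵ − 72x⁴ + 16x³. Remainder: −8x⁴ + 52x³ − 94x² + 85x − 19.
Step 4: lead(−8x⁴ + 52x³ − 94x² + 85x − 19) ÷ lead(D) = −8x⁴ ÷ 2x² = −4x². Subtract (−4x²)·D = −8x⁴ + 36x³ − 8x². Remainder: 16x³ − 86x² + 85x − 19.
Step 5: lead(16x³ − 86x² + 85x − 19) ÷ lead(D) = 16x³ ÷ 2x² = 8x. Subtract (8x)·D = 16x³ − 72x² + 16x. Remainder: −14x² + 69x − 19.
Step 6: lead(−14x² + 69x − 19) ÷ lead(D) = −14x² ÷ 2x² = −7. Subtract (−7)·D = −14x² + 63x − 14. Remainder: 6x − 5.

Q(x) = 8x⁵ − 2x⁴ + 8x³ − 4x² + 8x − 7; R(x) = 6x − 5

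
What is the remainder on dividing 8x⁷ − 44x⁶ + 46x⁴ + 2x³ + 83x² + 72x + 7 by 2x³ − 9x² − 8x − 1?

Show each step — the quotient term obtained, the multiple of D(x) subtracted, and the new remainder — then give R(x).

Step 1: lead(8x⁷ − 44x⁶ + 46x⁴ + 2x³ + 83x² + 72x + 7) ÷ lead(D) = 8x⁷ ÷ 2x³ = 4x⁴. Subtract (4x⁴)·D = 8x⁷ − 36x⁶ − 32x⁵ − 4x⁴. Remainder: −8x⁶ + 32x⁵ + 50x⁴ + 2x³ + 83x² + 72x + 7.
Step 2: lead(−8x⁶ + 32x⁵ + 50x⁴ + 2x³ + 83x² + 72x + 7) ÷ lead(D) = −8x⁶ ÷ 2x³ = −4x³. Subtract (−4x³)·D = −8x⁶ + 36x⁵ + 32x⁴ + 4x³. Remainder: −4x⁵ + 18x⁴ − 2x³ + 83x² + 72x + 7.
Step 3: lead(−4x⁵ + 18x⁴ − 2x³ + 83x² + 72x + 7) ÷ lead(D) = −4x⁵ ÷ 2x³ = −2x². Subtract (−2x²)·D = −4x⁵ + 18x⁴ + 16x³ + 2x². Remainder: −18x³ + 81x² + 72x + 7.
Step 4: lead(−18x³ + 81x² + 72x + 7) ÷ lead(D) = −18x³ ÷ 2x³ = −9. Subtract (−9)·D = −18x³ + 81x² + 72x + 9. Remainder: −2.

R(x) = −2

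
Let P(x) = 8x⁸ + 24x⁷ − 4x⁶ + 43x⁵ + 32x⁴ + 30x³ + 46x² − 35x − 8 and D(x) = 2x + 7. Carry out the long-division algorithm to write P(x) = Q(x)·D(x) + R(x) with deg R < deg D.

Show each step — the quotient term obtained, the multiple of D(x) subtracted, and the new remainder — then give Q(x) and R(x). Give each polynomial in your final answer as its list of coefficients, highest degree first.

Q = [4, -2, 5, 4, 2, 8, -5, 0]; R = [-8]

Step 1: lead(8x⁸ + 24x⁷ − 4x⁶ + 43x⁵ + 32x⁴ + 30x³ + 46x² − 35x − 8) ÷ lead(D) = 8x⁸ ÷ 2x = 4x⁷. Subtract (4x⁷)·D = 8x⁸ + 28x⁷. Remainder: −4x⁷ − 4x⁶ + 43x⁵ + 32x⁴ + 30x³ + 46x² − 35x − 8.
Step 2: lead(−4x⁷ − 4x⁶ + 43x⁵ + 32x⁴ + 30x³ + 46x² − 35x − 8) ÷ lead(D) = −4x⁷ ÷ 2x = −2x⁶. Subtract (−2x⁶)·D = −4x⁷ − 14x⁶. Remainder: 10x⁶ + 43x⁵ + 32x⁴ + 30x³ + 46x² − 35x − 8.
Step 3: lead(10x⁶ + 43x⁵ + 32x⁴ + 30x³ + 46x² − 35x − 8) ÷ lead(D) = 10x⁶ ÷ 2x = 5x⁵. Subtract (5x⁵)·D = 10x⁶ + 35x⁵. Remainder: 8x⁵ + 32x⁴ + 30x³ + 46x² − 35x − 8.
Step 4: lead(8x⁵ + 32x⁴ + 30x³ + 46x² − 35x − 8) ÷ lead(D) = 8x⁵ ÷ 2x = 4x⁴. Subtract (4x⁴)·D = 8x⁵ + 28x⁴. Remainder: 4x⁴ + 30x³ + 46x² − 35x − 8.
Step 5: lead(4x⁴ + 30x³ + 46x² − 35x − 8) ÷ lead(D) = 4x⁴ ÷ 2x = 2x³. Subtract (2x³)·D = 4x⁴ + 14x³. Remainder: 16x³ + 46x² − 35x − 8.
Step 6: lead(16x³ + 46x² − 35x − 8) ÷ lead(D) = 16x³ ÷ 2x = 8x². Subtract (8x²)·D = 16x³ + 56x². Remainder: −10x² − 35x − 8.
Step 7: lead(−10x² − 35x − 8) ÷ lead(D) = −10x² ÷ 2x = −5x. Subtract (−5x)·D = −10x² − 35x. Remainder: −8.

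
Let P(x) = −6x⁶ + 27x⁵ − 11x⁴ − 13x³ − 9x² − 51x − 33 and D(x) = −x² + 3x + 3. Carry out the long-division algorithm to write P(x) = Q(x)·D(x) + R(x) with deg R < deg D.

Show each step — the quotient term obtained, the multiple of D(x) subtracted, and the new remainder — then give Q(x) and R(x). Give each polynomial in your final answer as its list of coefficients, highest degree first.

Q = [6, -9, 2, -8, -9]; R = [-6]

Step 1: lead(−6x⁶ + 27x⁵ − 11x⁴ − 13x³ − 9x² − 51x − 33) ÷ lead(D) = −6x⁶ ÷ −x² = 6x⁴. Subtract (6x⁴)·D = −6x⁶ + 18x⁵ + 18x⁴. Remainder: 9x⁵ − 29x⁴ − 13x³ − 9x² − 51x − 33.
Step 2: lead(9x⁵ − 29x⁴ − 13x³ − 9x² − 51x − 33) ÷ lead(D) = 9x⁵ ÷ −x² = −9x³. Subtract (−9x³)·D = 9x⁵ − 27x⁴ − 27x³. Remainder: −2x⁴ + 14x³ − 9x² − 51x − 33.
Step 3: lead(−2x⁴ + 14x³ − 9x² − 51x − 33) ÷ lead(D) = −2x⁴ ÷ −x² = 2x². Subtract (2x²)·D = −2x⁴ + 6x³ + 6x². Remainder: 8x³ − 15x² − 51x − 33.
Step 4: lead(8x³ − 15x² − 51x − 33) ÷ lead(D) = 8x³ ÷ −x² = −8x. Subtract (−8x)·D = 8x³ − 24x² − 24x. Remainder: 9x² − 27x − 33.
Step 5: lead(9x² − 27x − 33) ÷ lead(D) = 9x² ÷ −x² = −9. Subtract (−9)·D = 9x² − 27x − 27. Remainder: −6.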